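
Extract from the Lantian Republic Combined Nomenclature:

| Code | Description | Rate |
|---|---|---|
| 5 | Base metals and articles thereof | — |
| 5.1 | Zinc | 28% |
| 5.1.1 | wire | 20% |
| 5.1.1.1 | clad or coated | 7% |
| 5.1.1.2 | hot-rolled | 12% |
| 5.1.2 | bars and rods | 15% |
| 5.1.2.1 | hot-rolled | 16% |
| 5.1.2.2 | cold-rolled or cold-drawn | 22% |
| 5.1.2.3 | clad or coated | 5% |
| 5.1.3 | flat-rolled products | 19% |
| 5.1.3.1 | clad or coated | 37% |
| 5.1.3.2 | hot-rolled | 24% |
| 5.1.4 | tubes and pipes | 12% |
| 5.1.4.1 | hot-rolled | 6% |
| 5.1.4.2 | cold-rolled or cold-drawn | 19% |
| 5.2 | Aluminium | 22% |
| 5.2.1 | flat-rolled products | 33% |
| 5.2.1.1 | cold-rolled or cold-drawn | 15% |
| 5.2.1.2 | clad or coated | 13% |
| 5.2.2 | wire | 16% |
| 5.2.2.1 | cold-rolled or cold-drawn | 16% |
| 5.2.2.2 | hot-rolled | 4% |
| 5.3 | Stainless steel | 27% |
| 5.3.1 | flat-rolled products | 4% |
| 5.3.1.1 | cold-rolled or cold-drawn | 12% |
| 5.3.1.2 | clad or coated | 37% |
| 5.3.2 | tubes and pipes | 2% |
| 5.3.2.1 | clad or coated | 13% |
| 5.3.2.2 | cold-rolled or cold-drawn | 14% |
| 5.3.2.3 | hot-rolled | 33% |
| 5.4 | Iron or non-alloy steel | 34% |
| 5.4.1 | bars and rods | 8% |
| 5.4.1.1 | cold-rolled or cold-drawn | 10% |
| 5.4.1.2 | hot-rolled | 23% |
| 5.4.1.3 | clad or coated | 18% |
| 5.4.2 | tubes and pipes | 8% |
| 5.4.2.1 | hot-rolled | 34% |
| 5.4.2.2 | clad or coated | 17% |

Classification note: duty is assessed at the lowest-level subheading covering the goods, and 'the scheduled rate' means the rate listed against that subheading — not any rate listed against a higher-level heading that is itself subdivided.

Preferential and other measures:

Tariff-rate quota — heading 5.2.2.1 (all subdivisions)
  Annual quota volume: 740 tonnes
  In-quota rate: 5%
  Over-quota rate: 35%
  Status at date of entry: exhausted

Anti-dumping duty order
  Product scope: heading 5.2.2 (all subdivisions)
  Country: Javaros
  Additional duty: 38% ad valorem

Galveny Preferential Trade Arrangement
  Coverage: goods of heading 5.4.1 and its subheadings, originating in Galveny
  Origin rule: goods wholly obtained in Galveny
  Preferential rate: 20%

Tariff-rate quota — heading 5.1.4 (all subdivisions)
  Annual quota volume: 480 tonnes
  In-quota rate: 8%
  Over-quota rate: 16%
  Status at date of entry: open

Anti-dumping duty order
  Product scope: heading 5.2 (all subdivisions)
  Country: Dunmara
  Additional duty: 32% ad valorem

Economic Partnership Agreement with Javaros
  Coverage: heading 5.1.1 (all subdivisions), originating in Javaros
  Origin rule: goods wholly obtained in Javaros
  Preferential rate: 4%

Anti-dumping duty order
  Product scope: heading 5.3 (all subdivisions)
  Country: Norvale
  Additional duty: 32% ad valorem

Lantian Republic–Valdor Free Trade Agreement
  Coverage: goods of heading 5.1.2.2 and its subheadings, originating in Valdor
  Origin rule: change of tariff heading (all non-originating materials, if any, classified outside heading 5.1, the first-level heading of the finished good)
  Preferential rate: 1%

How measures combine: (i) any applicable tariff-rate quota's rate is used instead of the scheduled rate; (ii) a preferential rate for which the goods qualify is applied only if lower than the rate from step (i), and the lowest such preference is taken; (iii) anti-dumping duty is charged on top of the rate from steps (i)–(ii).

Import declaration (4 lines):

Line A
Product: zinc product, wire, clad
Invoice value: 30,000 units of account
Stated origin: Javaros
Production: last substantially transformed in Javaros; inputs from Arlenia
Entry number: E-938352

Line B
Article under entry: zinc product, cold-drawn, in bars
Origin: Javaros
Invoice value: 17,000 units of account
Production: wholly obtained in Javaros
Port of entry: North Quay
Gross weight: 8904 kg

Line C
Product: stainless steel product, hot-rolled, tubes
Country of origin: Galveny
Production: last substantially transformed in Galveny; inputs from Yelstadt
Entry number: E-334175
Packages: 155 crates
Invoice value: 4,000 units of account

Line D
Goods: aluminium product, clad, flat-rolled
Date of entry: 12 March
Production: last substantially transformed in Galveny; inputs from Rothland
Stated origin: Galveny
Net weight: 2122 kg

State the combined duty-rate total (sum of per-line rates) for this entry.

75%

Line A: zinc → 5.1; wire → 5.1.1; clad → 5.1.1.1. Scheduled 7%. Javaros agreement on 5.1.1: not wholly obtained. → 7%.
Line B: zinc → 5.1; in bars → 5.1.2; cold-drawn → 5.1.2.2. Scheduled 22%. Javaros agreement on 5.1.1: 5.1.2.2 not covered. → 22%.
Line C: stainless steel → 5.3; tubes → 5.3.2; hot-rolled → 5.3.2.3. Scheduled 33%. Galveny agreement on 5.4.1: 5.3.2.3 not covered. → 33%.
Line D: aluminium → 5.2; flat-rolled → 5.2.1; clad → 5.2.1.2. Scheduled 13%. Galveny agreement on 5.4.1: 5.2.1.2 not covered. → 13%.
Sum: 7% + 22% + 33% + 13% = 75%.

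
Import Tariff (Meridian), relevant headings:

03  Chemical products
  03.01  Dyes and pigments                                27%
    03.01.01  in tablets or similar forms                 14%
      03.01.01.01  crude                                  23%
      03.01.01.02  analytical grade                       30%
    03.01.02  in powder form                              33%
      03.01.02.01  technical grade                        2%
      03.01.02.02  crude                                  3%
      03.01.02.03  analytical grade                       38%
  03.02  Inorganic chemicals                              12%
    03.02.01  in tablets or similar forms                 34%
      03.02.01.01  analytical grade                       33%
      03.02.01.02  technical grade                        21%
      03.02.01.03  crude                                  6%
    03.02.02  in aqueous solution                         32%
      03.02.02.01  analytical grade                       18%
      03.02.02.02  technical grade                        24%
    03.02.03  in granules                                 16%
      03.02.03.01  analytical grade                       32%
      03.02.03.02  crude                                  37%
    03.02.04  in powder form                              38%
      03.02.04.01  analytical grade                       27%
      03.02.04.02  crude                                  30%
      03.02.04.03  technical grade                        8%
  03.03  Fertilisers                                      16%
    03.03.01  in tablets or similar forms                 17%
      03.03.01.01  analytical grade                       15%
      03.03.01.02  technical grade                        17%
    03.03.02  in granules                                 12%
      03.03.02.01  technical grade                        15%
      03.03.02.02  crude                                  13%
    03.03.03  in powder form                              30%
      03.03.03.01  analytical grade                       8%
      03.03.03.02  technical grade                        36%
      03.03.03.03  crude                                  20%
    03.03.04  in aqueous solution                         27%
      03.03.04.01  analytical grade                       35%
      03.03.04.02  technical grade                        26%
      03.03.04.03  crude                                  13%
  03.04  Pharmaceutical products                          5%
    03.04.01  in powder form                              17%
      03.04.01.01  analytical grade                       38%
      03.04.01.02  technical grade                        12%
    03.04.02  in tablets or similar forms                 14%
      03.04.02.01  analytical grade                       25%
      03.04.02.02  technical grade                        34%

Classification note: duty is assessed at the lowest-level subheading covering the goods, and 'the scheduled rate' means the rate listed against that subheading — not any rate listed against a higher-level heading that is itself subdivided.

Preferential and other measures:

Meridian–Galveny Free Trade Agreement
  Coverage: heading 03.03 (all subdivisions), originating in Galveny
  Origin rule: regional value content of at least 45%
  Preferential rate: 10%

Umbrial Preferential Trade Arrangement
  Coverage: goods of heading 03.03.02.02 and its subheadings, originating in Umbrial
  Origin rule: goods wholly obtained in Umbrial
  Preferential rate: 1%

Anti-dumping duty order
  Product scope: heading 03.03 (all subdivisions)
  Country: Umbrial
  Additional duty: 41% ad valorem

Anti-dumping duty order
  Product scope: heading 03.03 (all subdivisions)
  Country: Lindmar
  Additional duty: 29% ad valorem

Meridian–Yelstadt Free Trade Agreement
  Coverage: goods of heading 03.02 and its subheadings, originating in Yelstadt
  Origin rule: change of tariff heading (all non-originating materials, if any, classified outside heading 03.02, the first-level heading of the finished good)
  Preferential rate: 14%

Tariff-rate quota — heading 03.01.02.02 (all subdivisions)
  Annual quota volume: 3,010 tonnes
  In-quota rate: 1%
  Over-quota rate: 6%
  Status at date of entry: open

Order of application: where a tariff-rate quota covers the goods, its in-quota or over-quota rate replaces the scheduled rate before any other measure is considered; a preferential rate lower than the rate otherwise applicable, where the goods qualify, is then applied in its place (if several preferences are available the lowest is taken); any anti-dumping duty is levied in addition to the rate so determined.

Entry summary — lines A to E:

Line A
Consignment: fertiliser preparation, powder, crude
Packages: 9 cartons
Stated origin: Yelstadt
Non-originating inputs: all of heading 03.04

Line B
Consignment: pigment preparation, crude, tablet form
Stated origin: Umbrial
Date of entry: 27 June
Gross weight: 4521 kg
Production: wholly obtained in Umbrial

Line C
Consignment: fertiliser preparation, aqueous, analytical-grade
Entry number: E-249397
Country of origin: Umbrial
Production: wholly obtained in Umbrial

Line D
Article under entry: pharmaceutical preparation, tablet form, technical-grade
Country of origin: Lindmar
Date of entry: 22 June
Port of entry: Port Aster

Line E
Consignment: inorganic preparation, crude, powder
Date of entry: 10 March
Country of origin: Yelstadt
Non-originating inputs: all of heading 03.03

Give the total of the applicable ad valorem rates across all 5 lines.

Line A: fertiliser → 03.03; powder → 03.03.03; crude → 03.03.03.03. Scheduled 20%. Yelstadt agreement on 03.02: 03.03.03.03 not covered. → 20%.
Line B: pigment → 03.01; tablet form → 03.01.01; crude → 03.01.01.01. Scheduled 23%. Umbrial agreement on 03.03.02.02: 03.01.01.01 not covered. → 23%.
Line C: fertiliser → 03.03; aqueous → 03.03.04; analytical-grade → 03.03.04.01. Scheduled 35%. Umbrial agreement on 03.03.02.02: 03.03.04.01 not covered; anti-dumping (Umbrial, 03.03): +41%; total 35% + 41% = 76%. → 76%.
Line D: pharmaceutical → 03.04; tablet form → 03.04.02; technical-grade → 03.04.02.02. Scheduled 34%. No special measure applies. → 34%.
Line E: inorganic → 03.02; powder → 03.02.04; crude → 03.02.04.02. Scheduled 30%. Yelstadt agreement on 03.02: CTH met → 14% available; preferential 14%. → 14%.
Sum: 20% + 23% + 76% + 34% + 14% = 167%.

167%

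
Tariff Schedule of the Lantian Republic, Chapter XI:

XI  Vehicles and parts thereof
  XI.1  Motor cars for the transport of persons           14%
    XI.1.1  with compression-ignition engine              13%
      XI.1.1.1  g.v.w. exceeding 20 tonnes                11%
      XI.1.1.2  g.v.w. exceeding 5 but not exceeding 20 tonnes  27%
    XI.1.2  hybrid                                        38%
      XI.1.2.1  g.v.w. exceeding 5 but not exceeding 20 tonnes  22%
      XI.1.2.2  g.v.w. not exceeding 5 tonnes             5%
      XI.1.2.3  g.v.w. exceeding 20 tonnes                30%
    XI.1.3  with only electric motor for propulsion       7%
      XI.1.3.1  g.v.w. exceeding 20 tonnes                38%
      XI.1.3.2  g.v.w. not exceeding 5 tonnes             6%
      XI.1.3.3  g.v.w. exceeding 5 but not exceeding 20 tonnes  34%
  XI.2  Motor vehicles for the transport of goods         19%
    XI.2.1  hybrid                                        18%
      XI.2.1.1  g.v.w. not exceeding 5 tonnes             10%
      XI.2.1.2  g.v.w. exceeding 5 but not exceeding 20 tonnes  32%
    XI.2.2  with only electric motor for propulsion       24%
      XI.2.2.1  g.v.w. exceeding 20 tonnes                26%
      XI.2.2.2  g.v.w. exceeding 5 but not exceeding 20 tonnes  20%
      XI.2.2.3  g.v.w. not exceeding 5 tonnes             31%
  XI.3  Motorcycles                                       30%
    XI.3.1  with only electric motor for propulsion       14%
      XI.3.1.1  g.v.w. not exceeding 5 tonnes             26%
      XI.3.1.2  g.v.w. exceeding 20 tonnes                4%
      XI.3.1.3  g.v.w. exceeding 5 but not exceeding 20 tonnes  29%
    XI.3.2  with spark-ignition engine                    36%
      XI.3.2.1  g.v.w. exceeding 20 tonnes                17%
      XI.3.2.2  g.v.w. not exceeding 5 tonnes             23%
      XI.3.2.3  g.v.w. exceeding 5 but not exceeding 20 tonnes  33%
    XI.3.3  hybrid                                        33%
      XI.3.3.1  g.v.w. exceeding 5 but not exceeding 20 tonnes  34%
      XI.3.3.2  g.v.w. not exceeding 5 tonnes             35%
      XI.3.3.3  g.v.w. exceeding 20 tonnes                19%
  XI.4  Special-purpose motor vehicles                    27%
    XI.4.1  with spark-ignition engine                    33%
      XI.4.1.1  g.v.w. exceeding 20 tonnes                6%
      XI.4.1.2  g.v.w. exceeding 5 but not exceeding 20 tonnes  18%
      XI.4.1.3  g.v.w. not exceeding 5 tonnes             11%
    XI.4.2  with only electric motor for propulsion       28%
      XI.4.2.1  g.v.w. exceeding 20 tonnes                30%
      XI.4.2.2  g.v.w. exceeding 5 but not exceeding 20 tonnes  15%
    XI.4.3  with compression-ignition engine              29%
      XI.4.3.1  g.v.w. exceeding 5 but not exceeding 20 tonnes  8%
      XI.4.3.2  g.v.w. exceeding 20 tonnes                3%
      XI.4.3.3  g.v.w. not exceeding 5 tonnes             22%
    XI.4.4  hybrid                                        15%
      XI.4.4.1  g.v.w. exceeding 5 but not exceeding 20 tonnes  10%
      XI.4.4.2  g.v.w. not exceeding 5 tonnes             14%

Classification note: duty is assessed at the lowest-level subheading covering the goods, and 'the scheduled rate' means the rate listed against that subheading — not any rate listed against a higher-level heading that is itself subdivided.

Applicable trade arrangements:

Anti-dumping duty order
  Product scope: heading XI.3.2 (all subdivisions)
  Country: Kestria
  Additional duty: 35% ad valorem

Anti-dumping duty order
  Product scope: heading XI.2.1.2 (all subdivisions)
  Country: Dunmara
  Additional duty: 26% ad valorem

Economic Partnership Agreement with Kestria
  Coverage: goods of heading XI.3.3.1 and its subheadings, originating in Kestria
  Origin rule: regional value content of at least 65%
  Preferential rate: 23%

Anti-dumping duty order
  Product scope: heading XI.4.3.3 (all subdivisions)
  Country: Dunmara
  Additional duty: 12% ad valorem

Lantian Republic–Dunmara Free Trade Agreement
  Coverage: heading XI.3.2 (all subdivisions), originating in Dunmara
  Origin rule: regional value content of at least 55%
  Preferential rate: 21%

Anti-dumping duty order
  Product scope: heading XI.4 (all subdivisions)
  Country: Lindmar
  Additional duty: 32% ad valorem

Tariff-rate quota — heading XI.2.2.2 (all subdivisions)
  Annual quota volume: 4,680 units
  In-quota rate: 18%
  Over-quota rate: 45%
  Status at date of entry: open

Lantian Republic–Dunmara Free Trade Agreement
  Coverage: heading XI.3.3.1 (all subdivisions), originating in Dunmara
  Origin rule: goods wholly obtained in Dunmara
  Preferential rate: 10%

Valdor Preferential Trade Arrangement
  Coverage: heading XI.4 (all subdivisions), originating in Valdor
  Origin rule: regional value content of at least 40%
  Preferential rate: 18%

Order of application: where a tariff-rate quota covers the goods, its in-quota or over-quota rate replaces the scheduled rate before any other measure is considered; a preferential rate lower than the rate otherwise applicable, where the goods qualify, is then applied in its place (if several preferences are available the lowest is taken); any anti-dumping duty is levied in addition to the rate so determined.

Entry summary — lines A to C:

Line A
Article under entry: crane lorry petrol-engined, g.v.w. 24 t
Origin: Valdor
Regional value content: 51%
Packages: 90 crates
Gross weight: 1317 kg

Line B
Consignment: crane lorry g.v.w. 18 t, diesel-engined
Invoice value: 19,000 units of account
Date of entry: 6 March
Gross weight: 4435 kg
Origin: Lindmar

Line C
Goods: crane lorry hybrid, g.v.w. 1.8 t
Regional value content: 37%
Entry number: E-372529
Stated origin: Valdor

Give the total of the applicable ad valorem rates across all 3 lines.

Line A: crane lorry → XI.4; petrol-engined → XI.4.1; g.v.w. 24 t → XI.4.1.1. Scheduled 6%. Valdor agreement on XI.4: RVC ≥ 40% → 18% available; preference 18% not lower than 6% → no reduction. → 6%.
Line B: crane lorry → XI.4; diesel-engined → XI.4.3; g.v.w. 18 t → XI.4.3.1. Scheduled 8%. anti-dumping (Lindmar, XI.4): +32%; total 8% + 32% = 40%. → 40%.
Line C: crane lorry → XI.4; hybrid → XI.4.4; g.v.w. 1.8 t → XI.4.4.2. Scheduled 14%. Valdor agreement on XI.4: RVC < 40%. → 14%.
Sum: 6% + 40% + 14% = 60%.

60%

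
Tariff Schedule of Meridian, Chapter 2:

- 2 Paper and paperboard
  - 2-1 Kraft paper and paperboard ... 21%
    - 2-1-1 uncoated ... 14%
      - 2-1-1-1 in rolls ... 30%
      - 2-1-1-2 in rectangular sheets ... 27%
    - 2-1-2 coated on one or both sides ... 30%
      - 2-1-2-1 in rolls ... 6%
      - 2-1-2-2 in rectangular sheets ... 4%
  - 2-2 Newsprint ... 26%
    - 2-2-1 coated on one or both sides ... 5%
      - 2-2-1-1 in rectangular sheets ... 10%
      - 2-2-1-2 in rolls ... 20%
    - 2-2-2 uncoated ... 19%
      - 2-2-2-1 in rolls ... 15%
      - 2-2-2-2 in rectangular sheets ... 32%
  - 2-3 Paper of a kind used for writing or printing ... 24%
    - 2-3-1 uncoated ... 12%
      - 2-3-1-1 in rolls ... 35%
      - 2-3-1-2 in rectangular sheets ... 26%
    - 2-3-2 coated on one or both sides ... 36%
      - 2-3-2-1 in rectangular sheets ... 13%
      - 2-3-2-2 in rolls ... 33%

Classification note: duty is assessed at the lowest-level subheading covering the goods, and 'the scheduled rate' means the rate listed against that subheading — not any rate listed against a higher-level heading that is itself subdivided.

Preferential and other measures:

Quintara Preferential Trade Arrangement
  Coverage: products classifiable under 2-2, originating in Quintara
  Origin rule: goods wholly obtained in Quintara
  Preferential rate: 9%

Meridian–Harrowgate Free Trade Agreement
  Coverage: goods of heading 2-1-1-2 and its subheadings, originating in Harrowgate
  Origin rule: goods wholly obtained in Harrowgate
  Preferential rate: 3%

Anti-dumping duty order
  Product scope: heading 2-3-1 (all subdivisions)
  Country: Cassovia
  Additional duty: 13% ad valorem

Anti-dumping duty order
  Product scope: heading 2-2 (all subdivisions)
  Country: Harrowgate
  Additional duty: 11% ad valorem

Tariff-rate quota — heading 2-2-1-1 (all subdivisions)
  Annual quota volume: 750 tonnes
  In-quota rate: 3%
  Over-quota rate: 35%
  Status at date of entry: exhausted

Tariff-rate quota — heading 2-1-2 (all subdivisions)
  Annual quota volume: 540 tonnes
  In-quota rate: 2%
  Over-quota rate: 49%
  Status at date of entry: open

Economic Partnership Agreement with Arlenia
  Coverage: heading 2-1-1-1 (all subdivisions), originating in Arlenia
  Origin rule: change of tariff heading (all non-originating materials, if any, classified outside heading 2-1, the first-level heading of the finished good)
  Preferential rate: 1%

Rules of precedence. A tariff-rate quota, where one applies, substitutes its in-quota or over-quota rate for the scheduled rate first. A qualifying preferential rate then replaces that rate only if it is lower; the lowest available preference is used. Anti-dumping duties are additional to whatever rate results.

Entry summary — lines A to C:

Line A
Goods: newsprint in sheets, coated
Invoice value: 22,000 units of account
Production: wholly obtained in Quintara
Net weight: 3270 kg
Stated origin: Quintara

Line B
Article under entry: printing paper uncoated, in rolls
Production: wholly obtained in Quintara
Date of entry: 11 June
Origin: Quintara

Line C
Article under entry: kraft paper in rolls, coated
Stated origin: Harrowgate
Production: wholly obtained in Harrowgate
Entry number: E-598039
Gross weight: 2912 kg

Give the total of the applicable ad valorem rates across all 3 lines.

46%

Line A: newsprint → 2-2; coated → 2-2-1; in sheets → 2-2-1-1. Scheduled 10%. quota on 2-2-1-1 exhausted → over-quota 35%; Quintara agreement on 2-2: wholly obtained → 9% available; preferential 9%. → 9%.
Line B: printing paper → 2-3; uncoated → 2-3-1; in rolls → 2-3-1-1. Scheduled 35%. Quintara agreement on 2-2: 2-3-1-1 not covered. → 35%.
Line C: kraft paper → 2-1; coated → 2-1-2; in rolls → 2-1-2-1. Scheduled 6%. quota on 2-1-2 open → in-quota 2%; Harrowgate agreement on 2-1-1-2: 2-1-2-1 not covered. → 2%.
Sum: 9% + 35% + 2% = 46%.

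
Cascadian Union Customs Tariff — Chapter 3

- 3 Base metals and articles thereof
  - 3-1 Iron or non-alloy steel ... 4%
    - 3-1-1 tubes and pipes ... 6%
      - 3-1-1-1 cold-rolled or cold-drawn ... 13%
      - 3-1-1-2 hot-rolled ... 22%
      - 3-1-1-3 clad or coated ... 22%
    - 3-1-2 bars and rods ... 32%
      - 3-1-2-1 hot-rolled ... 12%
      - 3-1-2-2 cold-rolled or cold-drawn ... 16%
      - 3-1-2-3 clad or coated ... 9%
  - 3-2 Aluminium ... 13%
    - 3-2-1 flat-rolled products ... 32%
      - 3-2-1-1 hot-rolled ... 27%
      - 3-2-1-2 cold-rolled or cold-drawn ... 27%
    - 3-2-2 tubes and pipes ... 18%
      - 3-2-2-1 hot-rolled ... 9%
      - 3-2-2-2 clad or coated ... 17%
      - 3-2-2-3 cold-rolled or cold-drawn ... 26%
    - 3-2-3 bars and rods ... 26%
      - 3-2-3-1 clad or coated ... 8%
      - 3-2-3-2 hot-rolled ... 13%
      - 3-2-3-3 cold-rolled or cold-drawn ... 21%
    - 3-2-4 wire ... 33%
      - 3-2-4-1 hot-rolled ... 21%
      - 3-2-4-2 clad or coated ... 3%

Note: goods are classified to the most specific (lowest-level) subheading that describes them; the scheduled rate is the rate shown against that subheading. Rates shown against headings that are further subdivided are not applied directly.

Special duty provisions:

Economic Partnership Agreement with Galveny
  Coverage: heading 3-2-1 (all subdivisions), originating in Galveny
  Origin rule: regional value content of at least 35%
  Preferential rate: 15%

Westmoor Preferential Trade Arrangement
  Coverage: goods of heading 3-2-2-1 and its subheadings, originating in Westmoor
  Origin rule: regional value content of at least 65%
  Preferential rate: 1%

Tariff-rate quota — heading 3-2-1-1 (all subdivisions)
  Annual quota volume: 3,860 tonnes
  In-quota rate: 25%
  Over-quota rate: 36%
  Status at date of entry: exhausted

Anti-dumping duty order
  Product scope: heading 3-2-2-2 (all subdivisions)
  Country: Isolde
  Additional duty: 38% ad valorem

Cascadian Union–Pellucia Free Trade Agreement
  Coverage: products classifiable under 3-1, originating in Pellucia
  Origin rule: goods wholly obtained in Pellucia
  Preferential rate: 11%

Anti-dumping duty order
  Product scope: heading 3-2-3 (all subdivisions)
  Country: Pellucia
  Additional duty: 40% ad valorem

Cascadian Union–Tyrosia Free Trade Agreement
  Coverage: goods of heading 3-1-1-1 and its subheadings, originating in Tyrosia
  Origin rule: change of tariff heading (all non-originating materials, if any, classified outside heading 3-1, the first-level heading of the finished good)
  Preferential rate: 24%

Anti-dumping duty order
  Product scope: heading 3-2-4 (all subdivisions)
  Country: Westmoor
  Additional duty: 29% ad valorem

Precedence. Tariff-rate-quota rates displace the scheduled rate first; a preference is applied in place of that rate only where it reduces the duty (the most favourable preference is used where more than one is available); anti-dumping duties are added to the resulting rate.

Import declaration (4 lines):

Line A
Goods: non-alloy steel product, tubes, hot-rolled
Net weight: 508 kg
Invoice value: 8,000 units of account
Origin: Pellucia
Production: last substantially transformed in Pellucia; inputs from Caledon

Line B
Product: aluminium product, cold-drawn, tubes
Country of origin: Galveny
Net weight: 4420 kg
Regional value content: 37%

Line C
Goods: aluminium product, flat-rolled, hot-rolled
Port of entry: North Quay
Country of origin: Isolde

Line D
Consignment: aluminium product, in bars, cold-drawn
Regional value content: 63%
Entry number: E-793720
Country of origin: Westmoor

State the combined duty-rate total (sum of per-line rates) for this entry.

Line A: non-alloy steel → 3-1; tubes → 3-1-1; hot-rolled → 3-1-1-2. Scheduled 22%. Pellucia agreement on 3-1: not wholly obtained. → 22%.
Line B: aluminium → 3-2; tubes → 3-2-2; cold-drawn → 3-2-2-3. Scheduled 26%. Galveny agreement on 3-2-1: 3-2-2-3 not covered. → 26%.
Line C: aluminium → 3-2; flat-rolled → 3-2-1; hot-rolled → 3-2-1-1. Scheduled 27%. quota on 3-2-1-1 exhausted → over-quota 36%. → 36%.
Line D: aluminium → 3-2; in bars → 3-2-3; cold-drawn → 3-2-3-3. Scheduled 21%. Westmoor agreement on 3-2-2-1: 3-2-3-3 not covered. → 21%.
Sum: 22% + 26% + 36% + 21% = 105%.

105%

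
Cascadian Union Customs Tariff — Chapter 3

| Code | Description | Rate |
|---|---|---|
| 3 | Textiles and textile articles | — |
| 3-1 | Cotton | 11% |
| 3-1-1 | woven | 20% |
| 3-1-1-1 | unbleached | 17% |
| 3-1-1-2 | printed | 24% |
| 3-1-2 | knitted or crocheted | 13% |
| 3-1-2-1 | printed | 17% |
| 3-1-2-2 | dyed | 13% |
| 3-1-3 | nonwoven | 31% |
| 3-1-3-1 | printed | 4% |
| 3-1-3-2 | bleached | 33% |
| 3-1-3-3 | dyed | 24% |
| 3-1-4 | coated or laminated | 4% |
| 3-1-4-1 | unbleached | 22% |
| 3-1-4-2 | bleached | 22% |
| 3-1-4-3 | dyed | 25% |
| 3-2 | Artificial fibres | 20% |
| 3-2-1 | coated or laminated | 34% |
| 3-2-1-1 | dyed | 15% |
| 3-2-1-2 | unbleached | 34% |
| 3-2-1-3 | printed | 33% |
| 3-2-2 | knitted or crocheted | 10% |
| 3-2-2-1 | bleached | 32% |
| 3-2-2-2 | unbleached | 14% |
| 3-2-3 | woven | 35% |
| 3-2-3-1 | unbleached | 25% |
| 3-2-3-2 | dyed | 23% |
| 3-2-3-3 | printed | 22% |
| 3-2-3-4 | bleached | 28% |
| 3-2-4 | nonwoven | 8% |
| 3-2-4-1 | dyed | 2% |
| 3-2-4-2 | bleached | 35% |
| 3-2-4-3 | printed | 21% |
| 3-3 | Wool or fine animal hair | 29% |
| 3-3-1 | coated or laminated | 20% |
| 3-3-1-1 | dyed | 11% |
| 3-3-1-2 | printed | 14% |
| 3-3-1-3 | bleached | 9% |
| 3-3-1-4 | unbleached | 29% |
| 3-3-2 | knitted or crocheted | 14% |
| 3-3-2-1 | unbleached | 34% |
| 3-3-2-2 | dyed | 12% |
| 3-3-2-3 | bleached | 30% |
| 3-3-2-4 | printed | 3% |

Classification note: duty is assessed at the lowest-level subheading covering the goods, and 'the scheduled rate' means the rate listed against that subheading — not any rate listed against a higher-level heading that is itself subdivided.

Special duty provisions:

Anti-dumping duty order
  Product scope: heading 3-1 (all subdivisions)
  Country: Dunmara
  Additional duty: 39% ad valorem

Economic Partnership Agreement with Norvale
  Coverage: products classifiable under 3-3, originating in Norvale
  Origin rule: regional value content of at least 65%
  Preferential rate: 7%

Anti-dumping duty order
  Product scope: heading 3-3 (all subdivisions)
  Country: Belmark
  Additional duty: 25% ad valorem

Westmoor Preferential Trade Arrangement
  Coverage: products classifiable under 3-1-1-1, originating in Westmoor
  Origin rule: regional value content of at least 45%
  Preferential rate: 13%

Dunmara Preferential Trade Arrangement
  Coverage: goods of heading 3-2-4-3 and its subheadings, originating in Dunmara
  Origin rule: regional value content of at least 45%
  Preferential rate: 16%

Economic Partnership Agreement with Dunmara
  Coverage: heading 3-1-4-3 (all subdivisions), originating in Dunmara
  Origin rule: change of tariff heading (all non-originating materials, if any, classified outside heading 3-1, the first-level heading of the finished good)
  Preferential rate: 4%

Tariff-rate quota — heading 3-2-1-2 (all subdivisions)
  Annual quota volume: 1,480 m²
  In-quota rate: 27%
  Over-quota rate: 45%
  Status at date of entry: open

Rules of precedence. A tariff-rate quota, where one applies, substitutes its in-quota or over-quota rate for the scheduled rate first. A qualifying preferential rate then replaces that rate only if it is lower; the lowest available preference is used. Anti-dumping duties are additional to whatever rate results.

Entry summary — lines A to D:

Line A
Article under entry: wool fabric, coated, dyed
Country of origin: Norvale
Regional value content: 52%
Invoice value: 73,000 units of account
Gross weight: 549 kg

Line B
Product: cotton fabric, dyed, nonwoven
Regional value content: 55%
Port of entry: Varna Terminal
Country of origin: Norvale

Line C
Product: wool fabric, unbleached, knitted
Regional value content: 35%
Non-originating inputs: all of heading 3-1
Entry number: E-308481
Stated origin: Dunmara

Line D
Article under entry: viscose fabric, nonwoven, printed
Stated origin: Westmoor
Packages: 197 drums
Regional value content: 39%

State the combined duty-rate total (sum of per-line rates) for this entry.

Line A: wool → 3-3; coated → 3-3-1; dyed → 3-3-1-1. Scheduled 11%. Norvale agreement on 3-3: RVC < 65%. → 11%.
Line B: cotton → 3-1; nonwoven → 3-1-3; dyed → 3-1-3-3. Scheduled 24%. Norvale agreement on 3-3: 3-1-3-3 not covered. → 24%.
Line C: wool → 3-3; knitted → 3-3-2; unbleached → 3-3-2-1. Scheduled 34%. Dunmara agreement on 3-2-4-3: 3-3-2-1 not covered; Dunmara agreement on 3-1-4-3: 3-3-2-1 not covered. → 34%.
Line D: viscose → 3-2; nonwoven → 3-2-4; printed → 3-2-4-3. Scheduled 21%. Westmoor agreement on 3-1-1-1: 3-2-4-3 not covered. → 21%.
Sum: 11% + 24% + 34% + 21% = 90%.

90%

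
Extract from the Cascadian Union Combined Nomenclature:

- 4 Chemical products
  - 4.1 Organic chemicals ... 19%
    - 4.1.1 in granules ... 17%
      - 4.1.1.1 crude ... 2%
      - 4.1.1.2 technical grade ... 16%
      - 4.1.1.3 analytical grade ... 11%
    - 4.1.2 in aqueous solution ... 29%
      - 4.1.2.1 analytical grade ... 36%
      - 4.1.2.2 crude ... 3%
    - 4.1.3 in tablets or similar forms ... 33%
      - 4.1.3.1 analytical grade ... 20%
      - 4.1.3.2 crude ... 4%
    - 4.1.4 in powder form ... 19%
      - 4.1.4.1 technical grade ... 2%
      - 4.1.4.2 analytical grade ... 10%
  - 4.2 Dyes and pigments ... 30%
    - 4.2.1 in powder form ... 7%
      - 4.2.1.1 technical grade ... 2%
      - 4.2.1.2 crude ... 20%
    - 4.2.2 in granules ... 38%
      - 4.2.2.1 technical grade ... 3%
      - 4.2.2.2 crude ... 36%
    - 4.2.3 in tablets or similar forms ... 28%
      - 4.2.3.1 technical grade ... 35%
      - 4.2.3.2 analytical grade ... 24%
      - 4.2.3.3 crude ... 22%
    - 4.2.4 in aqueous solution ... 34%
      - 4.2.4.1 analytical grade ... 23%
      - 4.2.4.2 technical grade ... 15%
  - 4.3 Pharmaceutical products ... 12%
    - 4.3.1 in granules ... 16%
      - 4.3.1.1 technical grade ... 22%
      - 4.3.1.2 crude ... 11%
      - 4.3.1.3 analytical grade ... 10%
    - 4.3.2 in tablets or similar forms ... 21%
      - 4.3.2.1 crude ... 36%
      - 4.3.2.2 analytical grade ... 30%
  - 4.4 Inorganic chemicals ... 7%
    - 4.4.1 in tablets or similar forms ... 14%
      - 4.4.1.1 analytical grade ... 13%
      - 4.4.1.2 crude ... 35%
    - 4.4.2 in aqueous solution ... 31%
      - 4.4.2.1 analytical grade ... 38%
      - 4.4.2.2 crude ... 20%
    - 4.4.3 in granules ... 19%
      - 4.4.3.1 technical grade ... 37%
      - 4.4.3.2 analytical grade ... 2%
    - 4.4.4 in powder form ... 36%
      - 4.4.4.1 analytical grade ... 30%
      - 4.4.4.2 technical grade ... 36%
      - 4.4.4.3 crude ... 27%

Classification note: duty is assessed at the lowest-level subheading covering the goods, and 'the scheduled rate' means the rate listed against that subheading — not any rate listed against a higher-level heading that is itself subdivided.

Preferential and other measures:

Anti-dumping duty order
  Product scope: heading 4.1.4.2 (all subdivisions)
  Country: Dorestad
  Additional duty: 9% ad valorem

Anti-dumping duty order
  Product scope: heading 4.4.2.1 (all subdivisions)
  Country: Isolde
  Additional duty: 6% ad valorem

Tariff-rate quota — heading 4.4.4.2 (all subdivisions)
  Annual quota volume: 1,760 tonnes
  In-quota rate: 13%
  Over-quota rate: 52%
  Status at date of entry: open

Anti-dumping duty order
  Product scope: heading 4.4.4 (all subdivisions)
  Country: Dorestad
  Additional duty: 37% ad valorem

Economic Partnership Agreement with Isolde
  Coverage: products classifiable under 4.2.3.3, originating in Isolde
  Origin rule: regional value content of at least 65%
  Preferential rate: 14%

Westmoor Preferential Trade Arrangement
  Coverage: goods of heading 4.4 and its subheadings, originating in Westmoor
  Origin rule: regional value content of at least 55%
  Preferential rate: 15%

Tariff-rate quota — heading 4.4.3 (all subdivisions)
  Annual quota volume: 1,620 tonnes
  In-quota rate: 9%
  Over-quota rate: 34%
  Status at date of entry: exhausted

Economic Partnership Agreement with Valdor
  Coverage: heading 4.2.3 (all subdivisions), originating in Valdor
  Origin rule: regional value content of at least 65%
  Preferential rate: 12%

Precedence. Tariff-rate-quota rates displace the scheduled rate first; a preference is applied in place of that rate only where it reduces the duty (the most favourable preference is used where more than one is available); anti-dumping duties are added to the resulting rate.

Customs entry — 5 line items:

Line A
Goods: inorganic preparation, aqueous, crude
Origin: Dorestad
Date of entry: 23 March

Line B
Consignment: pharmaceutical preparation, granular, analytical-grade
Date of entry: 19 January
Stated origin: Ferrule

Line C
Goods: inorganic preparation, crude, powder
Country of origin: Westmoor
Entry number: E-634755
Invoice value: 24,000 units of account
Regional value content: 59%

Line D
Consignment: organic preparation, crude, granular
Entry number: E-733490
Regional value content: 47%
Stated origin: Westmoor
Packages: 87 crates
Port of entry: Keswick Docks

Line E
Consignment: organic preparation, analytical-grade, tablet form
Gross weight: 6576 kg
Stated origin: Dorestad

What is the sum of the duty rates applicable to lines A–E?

67%

Line A: inorganic → 4.4; aqueous → 4.4.2; crude → 4.4.2.2. Scheduled 20%. No special measure applies. → 20%.
Line B: pharmaceutical → 4.3; granular → 4.3.1; analytical-grade → 4.3.1.3. Scheduled 10%. No special measure applies. → 10%.
Line C: inorganic → 4.4; powder → 4.4.4; crude → 4.4.4.3. Scheduled 27%. Westmoor agreement on 4.4: RVC ≥ 55% → 15% available; preferential 15%. → 15%.
Line D: organic → 4.1; granular → 4.1.1; crude → 4.1.1.1. Scheduled 2%. Westmoor agreement on 4.4: 4.1.1.1 not covered. → 2%.
Line E: organic → 4.1; tablet form → 4.1.3; analytical-grade → 4.1.3.1. Scheduled 20%. No special measure applies. → 20%.
Sum: 20% + 10% + 15% + 2% + 20% = 67%.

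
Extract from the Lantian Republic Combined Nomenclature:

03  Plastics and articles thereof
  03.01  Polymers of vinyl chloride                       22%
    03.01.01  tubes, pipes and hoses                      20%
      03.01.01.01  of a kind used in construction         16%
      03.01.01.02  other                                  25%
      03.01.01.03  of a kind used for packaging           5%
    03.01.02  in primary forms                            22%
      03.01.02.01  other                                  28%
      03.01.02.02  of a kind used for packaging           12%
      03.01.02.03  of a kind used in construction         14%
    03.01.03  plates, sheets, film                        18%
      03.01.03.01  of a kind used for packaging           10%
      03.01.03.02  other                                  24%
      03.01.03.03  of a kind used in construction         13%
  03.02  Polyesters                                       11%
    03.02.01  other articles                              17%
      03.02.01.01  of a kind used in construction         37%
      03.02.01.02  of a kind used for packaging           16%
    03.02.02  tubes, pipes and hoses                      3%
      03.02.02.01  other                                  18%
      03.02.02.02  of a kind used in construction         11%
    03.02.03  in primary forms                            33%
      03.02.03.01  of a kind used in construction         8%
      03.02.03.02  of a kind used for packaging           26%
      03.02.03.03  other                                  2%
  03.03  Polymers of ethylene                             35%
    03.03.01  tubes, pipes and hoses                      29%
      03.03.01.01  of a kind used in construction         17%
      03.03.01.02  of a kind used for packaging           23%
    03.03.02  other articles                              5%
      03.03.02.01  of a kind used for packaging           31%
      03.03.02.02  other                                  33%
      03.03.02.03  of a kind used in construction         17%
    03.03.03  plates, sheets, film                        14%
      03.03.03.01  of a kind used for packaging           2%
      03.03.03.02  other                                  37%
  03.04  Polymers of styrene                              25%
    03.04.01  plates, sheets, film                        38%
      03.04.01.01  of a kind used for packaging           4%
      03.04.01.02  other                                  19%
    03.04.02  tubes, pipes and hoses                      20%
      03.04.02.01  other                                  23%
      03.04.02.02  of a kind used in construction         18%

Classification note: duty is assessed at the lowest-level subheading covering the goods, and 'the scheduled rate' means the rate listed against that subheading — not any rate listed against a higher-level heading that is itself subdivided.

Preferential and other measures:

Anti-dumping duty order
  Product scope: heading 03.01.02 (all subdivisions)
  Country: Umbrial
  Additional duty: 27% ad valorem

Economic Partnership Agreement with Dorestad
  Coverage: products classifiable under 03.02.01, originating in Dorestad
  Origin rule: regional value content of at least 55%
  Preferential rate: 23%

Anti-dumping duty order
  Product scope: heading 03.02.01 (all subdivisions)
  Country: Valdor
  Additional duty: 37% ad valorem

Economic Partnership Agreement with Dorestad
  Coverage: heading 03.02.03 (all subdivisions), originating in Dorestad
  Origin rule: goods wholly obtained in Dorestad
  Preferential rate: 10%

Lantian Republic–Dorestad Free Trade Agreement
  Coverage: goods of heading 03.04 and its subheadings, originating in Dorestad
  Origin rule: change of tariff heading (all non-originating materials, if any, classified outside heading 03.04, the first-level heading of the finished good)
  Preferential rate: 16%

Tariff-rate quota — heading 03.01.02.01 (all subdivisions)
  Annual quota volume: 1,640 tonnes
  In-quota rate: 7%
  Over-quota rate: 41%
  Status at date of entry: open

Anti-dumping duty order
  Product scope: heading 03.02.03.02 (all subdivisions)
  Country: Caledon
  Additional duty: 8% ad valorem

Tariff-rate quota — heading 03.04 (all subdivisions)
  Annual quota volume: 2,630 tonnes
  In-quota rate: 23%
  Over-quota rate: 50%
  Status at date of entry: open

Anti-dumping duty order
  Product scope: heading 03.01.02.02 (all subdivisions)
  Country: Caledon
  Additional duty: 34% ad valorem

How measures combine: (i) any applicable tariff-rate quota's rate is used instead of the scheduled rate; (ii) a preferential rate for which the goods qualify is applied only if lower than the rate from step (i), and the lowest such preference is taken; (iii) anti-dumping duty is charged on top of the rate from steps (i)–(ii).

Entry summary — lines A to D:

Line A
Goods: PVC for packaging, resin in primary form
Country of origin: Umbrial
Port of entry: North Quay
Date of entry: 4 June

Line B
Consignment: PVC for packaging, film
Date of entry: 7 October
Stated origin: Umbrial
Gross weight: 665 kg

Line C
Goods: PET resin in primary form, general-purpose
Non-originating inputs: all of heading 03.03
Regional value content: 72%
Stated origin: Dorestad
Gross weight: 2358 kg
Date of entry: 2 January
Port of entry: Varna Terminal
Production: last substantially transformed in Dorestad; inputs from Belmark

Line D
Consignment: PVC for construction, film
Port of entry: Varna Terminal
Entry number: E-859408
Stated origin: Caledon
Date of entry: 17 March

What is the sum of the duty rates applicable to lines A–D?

Line A: PVC → 03.01; resin in primary form → 03.01.02; for packaging → 03.01.02.02. Scheduled 12%. anti-dumping (Umbrial, 03.01.02): +27%; total 12% + 27% = 39%. → 39%.
Line B: PVC → 03.01; film → 03.01.03; for packaging → 03.01.03.01. Scheduled 10%. No special measure applies. → 10%.
Line C: PET → 03.02; resin in primary form → 03.02.03; general-purpose → 03.02.03.03. Scheduled 2%. Dorestad agreement on 03.02.01: 03.02.03.03 not covered; Dorestad agreement on 03.02.03: not wholly obtained; Dorestad agreement on 03.04: 03.02.03.03 not covered. → 2%.
Line D: PVC → 03.01; film → 03.01.03; for construction → 03.01.03.03. Scheduled 13%. No special measure applies. → 13%.
Sum: 39% + 10% + 2% + 13% = 64%.

64%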